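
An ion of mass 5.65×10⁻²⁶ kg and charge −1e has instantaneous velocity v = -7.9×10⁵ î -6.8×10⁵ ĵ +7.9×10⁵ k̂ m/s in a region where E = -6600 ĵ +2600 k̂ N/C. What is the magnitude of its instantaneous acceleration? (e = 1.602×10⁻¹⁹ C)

Only an electric field acts, so F = qE = (−1.602×10⁻¹⁹ C)·(0, -6600, 2600) = (0, 1.06×10⁻¹⁵, -4.17×10⁻¹⁶) N.
|a| = |F|/m = 1.136×10⁻¹⁵/5.65×10⁻²⁶ ≈ 2.01×10¹⁰ m/s².

|a| ≈ 2.01×10¹⁰ m/s²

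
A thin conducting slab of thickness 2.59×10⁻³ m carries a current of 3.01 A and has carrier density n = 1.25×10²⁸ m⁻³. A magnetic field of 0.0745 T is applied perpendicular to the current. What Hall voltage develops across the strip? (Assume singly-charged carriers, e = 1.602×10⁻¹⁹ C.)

V_H = IB/(n e t).
V_H = (3.01)(0.0745)/((1.25×10²⁸)(1.602×10⁻¹⁹)(2.59×10⁻³)) ≈ 4.32×10⁻⁸ V.

V_H ≈ 4.32×10⁻⁸ V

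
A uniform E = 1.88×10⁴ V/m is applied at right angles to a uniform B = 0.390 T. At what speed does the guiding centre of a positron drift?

v_d ≈ 4.82×10⁴ m/s

The E×B drift speed is v_d = E/B.
v_d = 1.88×10⁴/0.390 = 4.82×10⁴ m/s.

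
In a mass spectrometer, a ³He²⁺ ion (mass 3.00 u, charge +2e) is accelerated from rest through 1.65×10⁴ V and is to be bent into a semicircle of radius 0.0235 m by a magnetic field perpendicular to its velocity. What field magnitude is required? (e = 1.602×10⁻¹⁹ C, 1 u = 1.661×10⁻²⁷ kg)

B ≈ 0.964 T

v = √(2|q|V/m) = √(2·3.204×10⁻¹⁹·1.65×10⁴/4.983×10⁻²⁷) ≈ 1.457×10⁶ m/s.
B = mv/(|q|r) = (4.983×10⁻²⁷)(1.457×10⁶)/((3.204×10⁻¹⁹)(0.0235)) ≈ 0.964 T.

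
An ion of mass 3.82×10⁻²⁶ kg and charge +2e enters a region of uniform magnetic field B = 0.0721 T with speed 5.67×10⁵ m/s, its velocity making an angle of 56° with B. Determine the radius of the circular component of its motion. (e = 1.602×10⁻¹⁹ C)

r ≈ 0.777 m

v⊥ = v sinθ = 5.67×10⁵·sin56° ≈ 4.701×10⁵ m/s.
r = m v⊥/(|q|B) = (3.82×10⁻²⁶)(4.701×10⁵)/((3.204×10⁻¹⁹)(0.0721)) ≈ 0.777 m.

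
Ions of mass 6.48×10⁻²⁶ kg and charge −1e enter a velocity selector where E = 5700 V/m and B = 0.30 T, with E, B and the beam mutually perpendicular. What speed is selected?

v = 1.9×10⁴ m/s

Zero net Lorentz force requires |qE| = |q v×B|, i.e. E = vB.
v = E/B = 5700/0.30 = 1.9×10⁴ m/s.
The result is independent of the particle's charge and mass.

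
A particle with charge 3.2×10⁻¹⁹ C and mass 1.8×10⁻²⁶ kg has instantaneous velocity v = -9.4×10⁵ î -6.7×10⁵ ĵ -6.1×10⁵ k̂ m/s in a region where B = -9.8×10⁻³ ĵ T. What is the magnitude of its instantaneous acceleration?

v×B = (-5980, 0, 9210) N/C.
F = q v×B = (3.2×10⁻¹⁹ C)·(-5980, 0, 9210) = (-1.91×10⁻¹⁵, 0, 2.95×10⁻¹⁵) N.
|a| = |F|/m = 3.514×10⁻¹⁵/1.8×10⁻²⁶ ≈ 1.95×10¹¹ m/s².

|a| ≈ 1.95×10¹¹ m/s²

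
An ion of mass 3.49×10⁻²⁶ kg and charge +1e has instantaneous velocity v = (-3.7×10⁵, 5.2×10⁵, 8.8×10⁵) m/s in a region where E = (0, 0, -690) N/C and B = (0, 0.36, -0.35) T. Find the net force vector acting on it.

v×B = (-4.99×10⁵, -1.29×10⁵, -1.33×10⁵) N/C.
E + v×B = (-4.99×10⁵, -1.29×10⁵, -1.34×10⁵) N/C.
F = q(E + v×B) = (1.602×10⁻¹⁹ C)·(-4.99×10⁵, -1.29×10⁵, -1.34×10⁵) = (-7.99×10⁻¹⁴, -2.07×10⁻¹⁴, -2.14×10⁻¹⁴) N.

F ≈ (-7.99×10⁻¹⁴, -2.07×10⁻¹⁴, -2.14×10⁻¹⁴) N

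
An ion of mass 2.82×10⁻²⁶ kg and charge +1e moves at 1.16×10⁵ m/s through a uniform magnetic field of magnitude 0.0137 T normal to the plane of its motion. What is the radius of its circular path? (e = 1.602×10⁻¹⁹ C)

The magnetic force provides the centripetal force: |q|vB = mv²/r.
r = mv/(|q|B) = (2.82×10⁻²⁶)(1.16×10⁵)/((1.602×10⁻¹⁹)(0.0137)) ≈ 1.49 m.

r ≈ 1.49 m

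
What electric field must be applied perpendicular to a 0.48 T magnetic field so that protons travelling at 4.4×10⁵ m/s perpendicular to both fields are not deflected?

For straight-line motion qE = qvB, so E = vB.
E = 4.4×10⁵ × 0.48 = 2.1×10⁵ V/m.

E = 2.1×10⁵ V/m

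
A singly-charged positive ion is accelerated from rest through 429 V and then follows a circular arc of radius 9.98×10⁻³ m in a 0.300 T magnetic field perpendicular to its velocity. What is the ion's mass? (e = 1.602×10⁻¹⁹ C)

Combine |q|V = ½mv² and r = mv/(|q|B): eliminate v to get m = qB²r²/(2V).
m = (1.602×10⁻¹⁹)(0.300)²(9.98×10⁻³)²/(2·429) ≈ 1.67×10⁻²⁷ kg.

m ≈ 1.67×10⁻²⁷ kg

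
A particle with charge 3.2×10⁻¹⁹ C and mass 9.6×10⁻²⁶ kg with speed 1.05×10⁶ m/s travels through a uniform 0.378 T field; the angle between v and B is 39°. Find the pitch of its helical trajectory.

p ≈ 4.07 m

v∥ = v cosθ = 1.05×10⁶·cos39° ≈ 8.160×10⁵ m/s.
T = 2πm/(|q|B) = 2π(9.6×10⁻²⁶)/((3.2×10⁻¹⁹)(0.378)) ≈ 4.987×10⁻⁶ s.
pitch = v∥ T = (8.160×10⁵)(4.987×10⁻⁶) ≈ 4.07 m.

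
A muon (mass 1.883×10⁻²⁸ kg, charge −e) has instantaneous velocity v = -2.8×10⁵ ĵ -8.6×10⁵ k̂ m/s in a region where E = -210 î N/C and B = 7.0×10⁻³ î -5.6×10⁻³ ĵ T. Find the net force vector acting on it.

v×B = (-4820, -6020, 1960) N/C.
E + v×B = (-5030, -6020, 1960) N/C.
F = q(E + v×B) = (−1.602×10⁻¹⁹ C)·(-5030, -6020, 1960) = (8.05×10⁻¹⁶, 9.64×10⁻¹⁶, -3.14×10⁻¹⁶) N.

F ≈ (8.05×10⁻¹⁶, 9.64×10⁻¹⁶, -3.14×10⁻¹⁶) N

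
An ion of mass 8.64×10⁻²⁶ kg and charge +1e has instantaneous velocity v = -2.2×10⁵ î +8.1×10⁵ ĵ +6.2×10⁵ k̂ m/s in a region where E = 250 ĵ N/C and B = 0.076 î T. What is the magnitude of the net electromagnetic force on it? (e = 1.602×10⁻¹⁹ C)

v×B = (0, 4.71×10⁴, -6.16×10⁴) N/C.
E + v×B = (0, 4.74×10⁴, -6.16×10⁴) N/C.
F = q(E + v×B) = (1.602×10⁻¹⁹ C)·(0, 4.74×10⁴, -6.16×10⁴) = (0, 7.59×10⁻¹⁵, -9.86×10⁻¹⁵) N.
|F| = 1.24×10⁻¹⁴ N.

|F| ≈ 1.24×10⁻¹⁴ N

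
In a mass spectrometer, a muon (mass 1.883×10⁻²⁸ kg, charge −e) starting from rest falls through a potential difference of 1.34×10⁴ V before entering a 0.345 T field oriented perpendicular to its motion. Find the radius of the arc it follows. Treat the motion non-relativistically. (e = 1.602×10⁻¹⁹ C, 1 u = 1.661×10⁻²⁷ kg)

r ≈ 0.0163 m

Acceleration: |q|V = ½mv² ⇒ v = √(2|q|V/m) = √(2·1.602×10⁻¹⁹·1.34×10⁴/1.883×10⁻²⁸) ≈ 4.775×10⁶ m/s.
In the field: r = mv/(|q|B) = (1.883×10⁻²⁸)(4.775×10⁶)/((1.602×10⁻¹⁹)(0.345)) ≈ 0.0163 m.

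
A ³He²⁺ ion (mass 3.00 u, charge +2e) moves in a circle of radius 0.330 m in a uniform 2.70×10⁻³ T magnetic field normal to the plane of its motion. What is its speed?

v ≈ 5.73×10⁴ m/s

From |q|vB = mv²/r, v = |q|Br/m.
v = (3.204×10⁻¹⁹)(2.70×10⁻³)(0.330)/4.983×10⁻²⁷ ≈ 5.73×10⁴ m/s.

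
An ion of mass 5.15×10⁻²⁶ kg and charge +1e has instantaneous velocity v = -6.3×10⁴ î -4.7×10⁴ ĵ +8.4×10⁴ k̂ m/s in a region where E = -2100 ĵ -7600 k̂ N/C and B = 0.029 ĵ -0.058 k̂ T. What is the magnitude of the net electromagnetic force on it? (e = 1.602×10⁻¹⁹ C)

v×B = (290, -3650, -1830) N/C.
E + v×B = (290, -5750, -9430) N/C.
F = q(E + v×B) = (1.602×10⁻¹⁹ C)·(290, -5750, -9430) = (4.65×10⁻¹⁷, -9.22×10⁻¹⁶, -1.51×10⁻¹⁵) N.
|F| = 1.77×10⁻¹⁵ N.

|F| ≈ 1.77×10⁻¹⁵ N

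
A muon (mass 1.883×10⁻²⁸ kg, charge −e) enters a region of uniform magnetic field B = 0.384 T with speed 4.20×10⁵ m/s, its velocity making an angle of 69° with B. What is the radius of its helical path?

r ≈ 1.20×10⁻³ m

v⊥ = v sinθ = 4.20×10⁵·sin69° ≈ 3.921×10⁵ m/s.
r = m v⊥/(|q|B) = (1.883×10⁻²⁸)(3.921×10⁵)/((1.602×10⁻¹⁹)(0.384)) ≈ 1.20×10⁻³ m.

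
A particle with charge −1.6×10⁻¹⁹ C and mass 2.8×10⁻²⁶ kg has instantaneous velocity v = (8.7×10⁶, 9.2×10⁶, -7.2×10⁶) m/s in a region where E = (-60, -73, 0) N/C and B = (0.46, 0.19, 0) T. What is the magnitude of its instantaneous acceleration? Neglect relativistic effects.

|a| ≈ 2.52×10¹³ m/s²

v×B = (1.37×10⁶, -3.31×10⁶, -2.58×10⁶) N/C.
E + v×B = (1.37×10⁶, -3.31×10⁶, -2.58×10⁶) N/C.
F = q(E + v×B) = (−1.6×10⁻¹⁹ C)·(1.37×10⁶, -3.31×10⁶, -2.58×10⁶) = (-2.19×10⁻¹³, 5.30×10⁻¹³, 4.13×10⁻¹³) N.
|a| = |F|/m = 7.064×10⁻¹³/2.8×10⁻²⁶ ≈ 2.52×10¹³ m/s².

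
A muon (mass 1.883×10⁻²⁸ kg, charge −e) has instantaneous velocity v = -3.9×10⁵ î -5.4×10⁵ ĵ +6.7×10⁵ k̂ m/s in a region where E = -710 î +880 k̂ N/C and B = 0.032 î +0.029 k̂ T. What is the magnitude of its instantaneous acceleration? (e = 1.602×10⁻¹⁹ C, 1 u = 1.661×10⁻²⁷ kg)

|a| ≈ 3.48×10¹³ m/s²

v×B = (-1.57×10⁴, 3.28×10⁴, 1.73×10⁴) N/C.
E + v×B = (-1.64×10⁴, 3.28×10⁴, 1.82×10⁴) N/C.
F = q(E + v×B) = (−1.602×10⁻¹⁹ C)·(-1.64×10⁴, 3.28×10⁴, 1.82×10⁴) = (2.62×10⁻¹⁵, -5.25×10⁻¹⁵, -2.91×10⁻¹⁵) N.
|a| = |F|/m = 6.547×10⁻¹⁵/1.883×10⁻²⁸ ≈ 3.48×10¹³ m/s².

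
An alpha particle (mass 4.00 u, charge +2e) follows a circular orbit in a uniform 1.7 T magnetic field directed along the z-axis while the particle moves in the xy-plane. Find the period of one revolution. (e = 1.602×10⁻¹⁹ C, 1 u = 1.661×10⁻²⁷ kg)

The cyclotron period depends only on m, q, B: T = 2πm/(|q|B).
T = 2π(6.644×10⁻²⁷)/((3.204×10⁻¹⁹)(1.7)) ≈ 7.7×10⁻⁸ s.

T ≈ 7.7×10⁻⁸ s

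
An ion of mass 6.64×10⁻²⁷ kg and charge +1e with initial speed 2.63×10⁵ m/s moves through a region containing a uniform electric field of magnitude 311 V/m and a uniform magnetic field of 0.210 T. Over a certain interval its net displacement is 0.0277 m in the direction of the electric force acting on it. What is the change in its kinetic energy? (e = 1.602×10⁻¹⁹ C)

ΔKE ≈ 1.38×10⁻¹⁸ J

The magnetic force is always ⟂ v and does no work; only the electric force changes KE.
ΔKE = F_E · d = |q|E d = (1.602×10⁻¹⁹)(311)(0.0277) ≈ 1.38×10⁻¹⁸ J.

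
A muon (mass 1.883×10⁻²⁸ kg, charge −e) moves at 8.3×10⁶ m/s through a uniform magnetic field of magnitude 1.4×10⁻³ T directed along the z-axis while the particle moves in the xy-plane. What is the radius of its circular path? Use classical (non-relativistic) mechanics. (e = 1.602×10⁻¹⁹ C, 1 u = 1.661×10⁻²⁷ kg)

r ≈ 7.0 m

The magnetic force provides the centripetal force: |q|vB = mv²/r.
r = mv/(|q|B) = (1.883×10⁻²⁸)(8.3×10⁶)/((1.602×10⁻¹⁹)(1.4×10⁻³)) ≈ 7.0 m.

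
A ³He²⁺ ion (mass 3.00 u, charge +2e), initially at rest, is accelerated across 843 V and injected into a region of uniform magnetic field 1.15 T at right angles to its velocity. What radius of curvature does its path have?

r ≈ 4.45×10⁻³ m

Acceleration: |q|V = ½mv² ⇒ v = √(2|q|V/m) = √(2·3.204×10⁻¹⁹·843/4.983×10⁻²⁷) ≈ 3.293×10⁵ m/s.
In the field: r = mv/(|q|B) = (4.983×10⁻²⁷)(3.293×10⁵)/((3.204×10⁻¹⁹)(1.15)) ≈ 4.45×10⁻³ m.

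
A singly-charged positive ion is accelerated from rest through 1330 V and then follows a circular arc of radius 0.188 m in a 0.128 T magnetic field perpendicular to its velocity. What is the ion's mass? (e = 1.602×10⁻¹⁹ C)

Combine |q|V = ½mv² and r = mv/(|q|B): eliminate v to get m = qB²r²/(2V).
m = (1.602×10⁻¹⁹)(0.128)²(0.188)²/(2·1330) ≈ 3.49×10⁻²⁶ kg.

m ≈ 3.49×10⁻²⁶ kg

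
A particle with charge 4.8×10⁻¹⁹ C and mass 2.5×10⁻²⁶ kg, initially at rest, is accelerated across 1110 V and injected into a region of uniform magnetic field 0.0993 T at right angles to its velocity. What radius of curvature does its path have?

Acceleration: |q|V = ½mv² ⇒ v = √(2|q|V/m) = √(2·4.8×10⁻¹⁹·1110/2.5×10⁻²⁶) ≈ 2.065×10⁵ m/s.
In the field: r = mv/(|q|B) = (2.5×10⁻²⁶)(2.065×10⁵)/((4.8×10⁻¹⁹)(0.0993)) ≈ 0.108 m.

r ≈ 0.108 m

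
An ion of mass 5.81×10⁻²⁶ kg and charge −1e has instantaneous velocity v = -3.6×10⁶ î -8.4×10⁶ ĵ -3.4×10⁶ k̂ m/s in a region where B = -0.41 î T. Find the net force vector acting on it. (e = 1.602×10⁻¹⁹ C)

v×B = (0, 1.39×10⁶, -3.44×10⁶) N/C.
F = q v×B = (−1.602×10⁻¹⁹ C)·(0, 1.39×10⁶, -3.44×10⁶) = (0, -2.23×10⁻¹³, 5.52×10⁻¹³) N.

F ≈ (0, -2.23×10⁻¹³, 5.52×10⁻¹³) N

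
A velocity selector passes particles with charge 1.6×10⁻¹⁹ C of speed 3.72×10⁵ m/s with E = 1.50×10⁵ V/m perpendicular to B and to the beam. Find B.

Balance of forces in the selector: qE = qvB ⇒ B = E/v.
B = 1.50×10⁵/3.72×10⁵ = 0.403 T.

B = 0.403 T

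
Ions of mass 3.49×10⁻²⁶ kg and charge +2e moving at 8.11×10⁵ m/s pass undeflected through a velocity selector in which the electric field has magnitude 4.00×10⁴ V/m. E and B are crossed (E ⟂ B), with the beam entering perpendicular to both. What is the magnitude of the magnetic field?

Balance of forces in the selector: qE = qvB ⇒ B = E/v.
B = 4.00×10⁴/8.11×10⁵ = 0.0493 T.

B = 0.0493 T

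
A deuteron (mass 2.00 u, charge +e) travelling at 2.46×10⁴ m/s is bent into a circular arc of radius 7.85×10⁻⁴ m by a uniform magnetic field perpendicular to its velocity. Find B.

From |q|vB = mv²/r, B = mv/(|q|r).
B = (3.322×10⁻²⁷)(2.46×10⁴)/((1.602×10⁻¹⁹)(7.85×10⁻⁴)) ≈ 0.650 T.

B ≈ 0.650 T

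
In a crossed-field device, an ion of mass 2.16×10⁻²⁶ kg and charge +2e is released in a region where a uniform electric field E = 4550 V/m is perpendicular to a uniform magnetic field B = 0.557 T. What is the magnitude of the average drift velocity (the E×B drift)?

In crossed fields the guiding centre drifts at v_d = |E×B|/B² = E/B, independent of charge and mass.
v_d = 4550/0.557 = 8170 m/s.

v_d ≈ 8170 m/s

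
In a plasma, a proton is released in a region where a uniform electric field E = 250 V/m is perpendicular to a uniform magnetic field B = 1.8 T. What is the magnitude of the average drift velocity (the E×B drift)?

v_d ≈ 140 m/s

The E×B drift speed is v_d = E/B.
v_d = 250/1.8 = 140 m/s.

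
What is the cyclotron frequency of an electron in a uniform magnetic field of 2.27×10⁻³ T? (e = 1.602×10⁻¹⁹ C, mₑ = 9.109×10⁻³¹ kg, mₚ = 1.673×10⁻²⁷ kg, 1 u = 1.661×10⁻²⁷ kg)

f ≈ 6.35×10⁷ Hz

f = |q|B/(2πm).
f = (1.602×10⁻¹⁹)(2.27×10⁻³)/(2π·9.109×10⁻³¹) ≈ 6.35×10⁷ Hz.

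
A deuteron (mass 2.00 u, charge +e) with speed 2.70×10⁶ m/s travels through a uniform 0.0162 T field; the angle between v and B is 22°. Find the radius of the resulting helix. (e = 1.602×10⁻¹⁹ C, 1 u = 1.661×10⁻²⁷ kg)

r ≈ 1.29 m

v⊥ = v sinθ = 2.70×10⁶·sin22° ≈ 1.011×10⁶ m/s.
r = m v⊥/(|q|B) = (3.322×10⁻²⁷)(1.011×10⁶)/((1.602×10⁻¹⁹)(0.0162)) ≈ 1.29 m.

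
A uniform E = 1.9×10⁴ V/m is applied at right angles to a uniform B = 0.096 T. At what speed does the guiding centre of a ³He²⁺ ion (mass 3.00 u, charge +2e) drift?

v_d ≈ 2.0×10⁵ m/s

The steady drift has the magnetic force balancing the electric force, so v_d = E/B.
v_d = 1.9×10⁴/0.096 = 2.0×10⁵ m/s.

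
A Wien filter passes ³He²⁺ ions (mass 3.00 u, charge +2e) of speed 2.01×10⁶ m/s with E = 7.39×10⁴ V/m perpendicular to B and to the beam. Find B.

Balance of forces in the selector: qE = qvB ⇒ B = E/v.
B = 7.39×10⁴/2.01×10⁶ = 0.0368 T.

B = 0.0368 T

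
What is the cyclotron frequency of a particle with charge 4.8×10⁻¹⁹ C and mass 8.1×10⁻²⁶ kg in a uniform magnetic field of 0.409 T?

f ≈ 3.86×10⁵ Hz

f = |q|B/(2πm).
f = (4.8×10⁻¹⁹)(0.409)/(2π·8.1×10⁻²⁶) ≈ 3.86×10⁵ Hz.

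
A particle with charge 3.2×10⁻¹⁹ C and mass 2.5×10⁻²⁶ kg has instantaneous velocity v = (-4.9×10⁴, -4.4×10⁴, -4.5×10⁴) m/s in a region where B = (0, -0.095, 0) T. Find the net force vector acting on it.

v×B = (-4280, 0, 4660) N/C.
F = q v×B = (3.2×10⁻¹⁹ C)·(-4280, 0, 4660) = (-1.37×10⁻¹⁵, 0, 1.49×10⁻¹⁵) N.

F ≈ (-1.37×10⁻¹⁵, 0, 1.49×10⁻¹⁵) N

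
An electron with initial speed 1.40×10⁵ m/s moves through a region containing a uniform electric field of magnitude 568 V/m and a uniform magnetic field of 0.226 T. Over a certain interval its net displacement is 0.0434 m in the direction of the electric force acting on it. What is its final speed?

B does no work; ΔKE = |q|E d.
½mv_f² = ½mv₀² + |q|Ed = ½(9.109×10⁻³¹)(1.40×10⁵)² + (1.602×10⁻¹⁹)(568)(0.0434) ≈ 8.927×10⁻²¹ J + 3.949×10⁻¹⁸ J ≈ 3.958×10⁻¹⁸ J.
v_f = √(2·3.958×10⁻¹⁸/9.109×10⁻³¹) ≈ 2.95×10⁶ m/s.

v_f ≈ 2.95×10⁶ m/s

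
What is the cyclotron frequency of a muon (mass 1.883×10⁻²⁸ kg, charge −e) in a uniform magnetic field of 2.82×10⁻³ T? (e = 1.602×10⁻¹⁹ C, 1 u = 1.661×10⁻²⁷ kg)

f = |q|B/(2πm).
f = (1.602×10⁻¹⁹)(2.82×10⁻³)/(2π·1.883×10⁻²⁸) ≈ 3.82×10⁵ Hz.

f ≈ 3.82×10⁵ Hz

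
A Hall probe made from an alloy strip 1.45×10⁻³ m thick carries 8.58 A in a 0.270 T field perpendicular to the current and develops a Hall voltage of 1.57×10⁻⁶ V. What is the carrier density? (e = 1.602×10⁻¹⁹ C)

From V_H = IB/(n e t), n = IB/(V_H e t).
n = (8.58)(0.270)/((1.57×10⁻⁶)(1.602×10⁻¹⁹)(1.45×10⁻³)) ≈ 6.35×10²⁷ m⁻³.

n ≈ 6.35×10²⁷ m⁻³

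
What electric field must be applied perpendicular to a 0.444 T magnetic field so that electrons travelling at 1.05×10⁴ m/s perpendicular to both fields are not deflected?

For straight-line motion qE = qvB, so E = vB.
E = 1.05×10⁴ × 0.444 = 4660 V/m.

E = 4660 V/m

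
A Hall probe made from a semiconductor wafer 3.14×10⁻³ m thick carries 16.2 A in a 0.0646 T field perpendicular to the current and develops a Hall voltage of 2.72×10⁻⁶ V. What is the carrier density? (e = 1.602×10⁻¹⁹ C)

n ≈ 7.65×10²⁶ m⁻³

From V_H = IB/(n e t), n = IB/(V_H e t).
n = (16.2)(0.0646)/((2.72×10⁻⁶)(1.602×10⁻¹⁹)(3.14×10⁻³)) ≈ 7.65×10²⁶ m⁻³.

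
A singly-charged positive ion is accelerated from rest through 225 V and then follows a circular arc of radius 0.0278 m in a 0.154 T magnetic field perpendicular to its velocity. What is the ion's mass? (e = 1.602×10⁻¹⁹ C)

m ≈ 6.53×10⁻²⁷ kg

Combine |q|V = ½mv² and r = mv/(|q|B): eliminate v to get m = qB²r²/(2V).
m = (1.602×10⁻¹⁹)(0.154)²(0.0278)²/(2·225) ≈ 6.53×10⁻²⁷ kg.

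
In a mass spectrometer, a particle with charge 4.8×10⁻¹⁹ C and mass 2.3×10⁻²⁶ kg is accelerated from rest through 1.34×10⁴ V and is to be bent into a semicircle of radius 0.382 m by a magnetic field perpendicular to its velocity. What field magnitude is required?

B ≈ 0.0938 T

v = √(2|q|V/m) = √(2·4.8×10⁻¹⁹·1.34×10⁴/2.3×10⁻²⁶) ≈ 7.479×10⁵ m/s.
B = mv/(|q|r) = (2.3×10⁻²⁶)(7.479×10⁵)/((4.8×10⁻¹⁹)(0.382)) ≈ 0.0938 T.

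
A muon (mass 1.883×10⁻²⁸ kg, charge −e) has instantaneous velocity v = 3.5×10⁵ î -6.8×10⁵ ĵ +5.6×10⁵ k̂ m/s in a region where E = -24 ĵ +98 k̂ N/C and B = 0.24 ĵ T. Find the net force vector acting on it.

v×B = (-1.34×10⁵, 0, 8.40×10⁴) N/C.
E + v×B = (-1.34×10⁵, -24.0, 8.41×10⁴) N/C.
F = q(E + v×B) = (−1.602×10⁻¹⁹ C)·(-1.34×10⁵, -24.0, 8.41×10⁴) = (2.15×10⁻¹⁴, 3.84×10⁻¹⁸, -1.35×10⁻¹⁴) N.

F ≈ (2.15×10⁻¹⁴, 3.84×10⁻¹⁸, -1.35×10⁻¹⁴) N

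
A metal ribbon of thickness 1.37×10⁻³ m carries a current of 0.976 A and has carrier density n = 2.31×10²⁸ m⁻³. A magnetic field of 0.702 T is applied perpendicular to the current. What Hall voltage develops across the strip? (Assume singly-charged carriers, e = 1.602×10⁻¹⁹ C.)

V_H ≈ 1.35×10⁻⁷ V

V_H = IB/(n e t).
V_H = (0.976)(0.702)/((2.31×10²⁸)(1.602×10⁻¹⁹)(1.37×10⁻³)) ≈ 1.35×10⁻⁷ V.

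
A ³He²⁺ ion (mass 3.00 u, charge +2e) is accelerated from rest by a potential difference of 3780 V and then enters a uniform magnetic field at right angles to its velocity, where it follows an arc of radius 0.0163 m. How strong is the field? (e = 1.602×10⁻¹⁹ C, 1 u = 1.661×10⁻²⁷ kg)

v = √(2|q|V/m) = √(2·3.204×10⁻¹⁹·3780/4.983×10⁻²⁷) ≈ 6.972×10⁵ m/s.
B = mv/(|q|r) = (4.983×10⁻²⁷)(6.972×10⁵)/((3.204×10⁻¹⁹)(0.0163)) ≈ 0.665 T.

B ≈ 0.665 T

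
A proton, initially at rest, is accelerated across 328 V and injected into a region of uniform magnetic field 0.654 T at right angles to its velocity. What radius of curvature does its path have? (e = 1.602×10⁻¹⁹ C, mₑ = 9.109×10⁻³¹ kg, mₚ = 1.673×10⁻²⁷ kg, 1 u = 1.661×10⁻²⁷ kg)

r ≈ 4.00×10⁻³ m

Acceleration: |q|V = ½mv² ⇒ v = √(2|q|V/m) = √(2·1.602×10⁻¹⁹·328/1.673×10⁻²⁷) ≈ 2.506×10⁵ m/s.
In the field: r = mv/(|q|B) = (1.673×10⁻²⁷)(2.506×10⁵)/((1.602×10⁻¹⁹)(0.654)) ≈ 4.00×10⁻³ m.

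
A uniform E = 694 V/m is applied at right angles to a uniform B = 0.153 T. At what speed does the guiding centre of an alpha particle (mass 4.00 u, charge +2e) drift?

In crossed fields the guiding centre drifts at v_d = |E×B|/B² = E/B, independent of charge and mass.
v_d = 694/0.153 = 4540 m/s.

v_d ≈ 4540 m/s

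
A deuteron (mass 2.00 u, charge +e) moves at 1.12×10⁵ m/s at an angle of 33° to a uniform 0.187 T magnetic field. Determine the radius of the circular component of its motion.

v⊥ = v sinθ = 1.12×10⁵·sin33° ≈ 6.100×10⁴ m/s.
r = m v⊥/(|q|B) = (3.322×10⁻²⁷)(6.100×10⁴)/((1.602×10⁻¹⁹)(0.187)) ≈ 6.76×10⁻³ m.

r ≈ 6.76×10⁻³ m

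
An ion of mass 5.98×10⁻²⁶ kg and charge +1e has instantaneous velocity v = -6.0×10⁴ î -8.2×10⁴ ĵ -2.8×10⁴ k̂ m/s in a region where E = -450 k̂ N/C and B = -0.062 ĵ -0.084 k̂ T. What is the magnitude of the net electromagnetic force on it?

v×B = (5150, -5040, 3720) N/C.
E + v×B = (5150, -5040, 3270) N/C.
F = q(E + v×B) = (1.602×10⁻¹⁹ C)·(5150, -5040, 3270) = (8.25×10⁻¹⁶, -8.07×10⁻¹⁶, 5.24×10⁻¹⁶) N.
|F| = 1.27×10⁻¹⁵ N.

|F| ≈ 1.27×10⁻¹⁵ N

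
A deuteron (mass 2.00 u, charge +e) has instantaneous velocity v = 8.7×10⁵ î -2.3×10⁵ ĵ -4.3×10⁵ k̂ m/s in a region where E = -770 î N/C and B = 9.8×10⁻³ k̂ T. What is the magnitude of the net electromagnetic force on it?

|F| ≈ 1.45×10⁻¹⁵ N

v×B = (-2250, -8530, 0) N/C.
E + v×B = (-3020, -8530, 0) N/C.
F = q(E + v×B) = (1.602×10⁻¹⁹ C)·(-3020, -8530, 0) = (-4.84×10⁻¹⁶, -1.37×10⁻¹⁵, 0) N.
|F| = 1.45×10⁻¹⁵ N.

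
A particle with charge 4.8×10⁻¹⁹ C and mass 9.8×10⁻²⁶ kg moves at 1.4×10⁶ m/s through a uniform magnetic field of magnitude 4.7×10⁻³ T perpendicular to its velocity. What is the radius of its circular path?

The magnetic force provides the centripetal force: |q|vB = mv²/r.
r = mv/(|q|B) = (9.8×10⁻²⁶)(1.4×10⁶)/((4.8×10⁻¹⁹)(4.7×10⁻³)) ≈ 61 m.

r ≈ 61 m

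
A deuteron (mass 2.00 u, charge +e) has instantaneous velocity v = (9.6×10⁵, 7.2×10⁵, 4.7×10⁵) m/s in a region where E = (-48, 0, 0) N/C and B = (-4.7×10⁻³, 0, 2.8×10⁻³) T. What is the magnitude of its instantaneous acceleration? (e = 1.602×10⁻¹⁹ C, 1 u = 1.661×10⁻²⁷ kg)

v×B = (2020, -4900, 3380) N/C.
E + v×B = (1970, -4900, 3380) N/C.
F = q(E + v×B) = (1.602×10⁻¹⁹ C)·(1970, -4900, 3380) = (3.15×10⁻¹⁶, -7.84×10⁻¹⁶, 5.42×10⁻¹⁶) N.
|a| = |F|/m = 1.004×10⁻¹⁵/3.322×10⁻²⁷ ≈ 3.02×10¹¹ m/s².

|a| ≈ 3.02×10¹¹ m/s²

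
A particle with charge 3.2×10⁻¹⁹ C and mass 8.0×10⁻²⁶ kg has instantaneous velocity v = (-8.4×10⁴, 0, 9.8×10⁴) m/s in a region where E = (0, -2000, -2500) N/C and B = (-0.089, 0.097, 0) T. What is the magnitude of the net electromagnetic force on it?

v×B = (-9510, -8720, -8150) N/C.
E + v×B = (-9510, -1.07×10⁴, -1.06×10⁴) N/C.
F = q(E + v×B) = (3.2×10⁻¹⁹ C)·(-9510, -1.07×10⁴, -1.06×10⁴) = (-3.04×10⁻¹⁵, -3.43×10⁻¹⁵, -3.41×10⁻¹⁵) N.
|F| = 5.71×10⁻¹⁵ N.

|F| ≈ 5.71×10⁻¹⁵ N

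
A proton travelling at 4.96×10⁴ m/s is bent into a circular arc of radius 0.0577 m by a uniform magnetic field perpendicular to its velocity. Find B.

From |q|vB = mv²/r, B = mv/(|q|r).
B = (1.673×10⁻²⁷)(4.96×10⁴)/((1.602×10⁻¹⁹)(0.0577)) ≈ 8.98×10⁻³ T.

B ≈ 8.98×10⁻³ T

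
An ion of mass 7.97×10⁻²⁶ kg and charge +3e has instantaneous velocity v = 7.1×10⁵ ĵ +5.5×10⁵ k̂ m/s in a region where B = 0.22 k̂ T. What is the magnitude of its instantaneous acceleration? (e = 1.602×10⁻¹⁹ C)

v×B = (1.56×10⁵, 0, 0) N/C.
F = q v×B = (4.806×10⁻¹⁹ C)·(1.56×10⁵, 0, 0) = (7.51×10⁻¹⁴, 0, 0) N.
|a| = |F|/m = 7.507×10⁻¹⁴/7.97×10⁻²⁶ ≈ 9.42×10¹¹ m/s².

|a| ≈ 9.42×10¹¹ m/s²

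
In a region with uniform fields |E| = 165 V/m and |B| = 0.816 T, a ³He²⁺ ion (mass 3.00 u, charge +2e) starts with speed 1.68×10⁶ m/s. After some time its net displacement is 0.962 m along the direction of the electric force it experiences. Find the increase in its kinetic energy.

The magnetic force is always ⟂ v and does no work; only the electric force changes KE.
ΔKE = F_E · d = |q|E d = (3.204×10⁻¹⁹)(165)(0.962) ≈ 5.09×10⁻¹⁷ J.

ΔKE ≈ 5.09×10⁻¹⁷ J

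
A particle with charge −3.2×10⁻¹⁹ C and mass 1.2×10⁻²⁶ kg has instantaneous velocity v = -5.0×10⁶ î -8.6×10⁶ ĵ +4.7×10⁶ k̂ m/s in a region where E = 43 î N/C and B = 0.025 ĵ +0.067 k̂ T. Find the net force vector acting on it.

F ≈ (2.22×10⁻¹³, -1.07×10⁻¹³, 4.00×10⁻¹⁴) N

v×B = (-6.94×10⁵, 3.35×10⁵, -1.25×10⁵) N/C.
E + v×B = (-6.94×10⁵, 3.35×10⁵, -1.25×10⁵) N/C.
F = q(E + v×B) = (−3.2×10⁻¹⁹ C)·(-6.94×10⁵, 3.35×10⁵, -1.25×10⁵) = (2.22×10⁻¹³, -1.07×10⁻¹³, 4.00×10⁻¹⁴) N.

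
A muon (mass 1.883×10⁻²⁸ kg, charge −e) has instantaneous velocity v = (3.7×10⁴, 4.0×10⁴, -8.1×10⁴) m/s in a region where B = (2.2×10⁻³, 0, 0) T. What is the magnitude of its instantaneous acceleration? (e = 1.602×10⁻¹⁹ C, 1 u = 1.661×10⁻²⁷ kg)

|a| ≈ 1.69×10¹¹ m/s²

v×B = (0, -178, -88.0) N/C.
F = q v×B = (−1.602×10⁻¹⁹ C)·(0, -178, -88.0) = (0, 2.85×10⁻¹⁷, 1.41×10⁻¹⁷) N.
|a| = |F|/m = 3.184×10⁻¹⁷/1.883×10⁻²⁸ ≈ 1.69×10¹¹ m/s².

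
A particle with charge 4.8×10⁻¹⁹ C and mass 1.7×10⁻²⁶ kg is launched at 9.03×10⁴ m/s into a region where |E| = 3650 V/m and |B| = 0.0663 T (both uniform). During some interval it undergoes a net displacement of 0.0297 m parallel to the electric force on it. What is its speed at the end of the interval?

B does no work; ΔKE = |q|E d.
½mv_f² = ½mv₀² + |q|Ed = ½(1.7×10⁻²⁶)(9.03×10⁴)² + (4.8×10⁻¹⁹)(3650)(0.0297) ≈ 6.931×10⁻¹⁷ J + 5.203×10⁻¹⁷ J ≈ 1.213×10⁻¹⁶ J.
v_f = √(2·1.213×10⁻¹⁶/1.7×10⁻²⁶) ≈ 1.19×10⁵ m/s.

v_f ≈ 1.19×10⁵ m/s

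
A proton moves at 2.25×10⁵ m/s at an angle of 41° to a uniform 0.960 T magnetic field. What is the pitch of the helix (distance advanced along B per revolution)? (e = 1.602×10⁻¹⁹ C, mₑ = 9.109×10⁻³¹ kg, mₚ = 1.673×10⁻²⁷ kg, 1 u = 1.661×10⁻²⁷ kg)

p ≈ 0.0116 m

v∥ = v cosθ = 2.25×10⁵·cos41° ≈ 1.698×10⁵ m/s.
T = 2πm/(|q|B) = 2π(1.673×10⁻²⁷)/((1.602×10⁻¹⁹)(0.960)) ≈ 6.835×10⁻⁸ s.
pitch = v∥ T = (1.698×10⁵)(6.835×10⁻⁸) ≈ 0.0116 m.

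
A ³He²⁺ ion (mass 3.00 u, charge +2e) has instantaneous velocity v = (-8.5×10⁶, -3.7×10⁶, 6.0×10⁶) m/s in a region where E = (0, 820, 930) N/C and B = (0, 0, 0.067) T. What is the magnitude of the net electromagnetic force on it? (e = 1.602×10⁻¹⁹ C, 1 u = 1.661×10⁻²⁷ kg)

v×B = (-2.48×10⁵, 5.70×10⁵, 0) N/C.
E + v×B = (-2.48×10⁵, 5.70×10⁵, 930) N/C.
F = q(E + v×B) = (3.204×10⁻¹⁹ C)·(-2.48×10⁵, 5.70×10⁵, 930) = (-7.94×10⁻¹⁴, 1.83×10⁻¹³, 2.98×10⁻¹⁶) N.
|F| = 1.99×10⁻¹³ N.

|F| ≈ 1.99×10⁻¹³ N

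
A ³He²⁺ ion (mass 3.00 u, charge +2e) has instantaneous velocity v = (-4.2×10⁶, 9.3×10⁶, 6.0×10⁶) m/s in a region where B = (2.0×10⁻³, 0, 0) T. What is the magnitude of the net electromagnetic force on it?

|F| ≈ 7.09×10⁻¹⁵ N

v×B = (0, 1.20×10⁴, -1.86×10⁴) N/C.
F = q v×B = (3.204×10⁻¹⁹ C)·(0, 1.20×10⁴, -1.86×10⁴) = (0, 3.84×10⁻¹⁵, -5.96×10⁻¹⁵) N.
|F| = 7.09×10⁻¹⁵ N.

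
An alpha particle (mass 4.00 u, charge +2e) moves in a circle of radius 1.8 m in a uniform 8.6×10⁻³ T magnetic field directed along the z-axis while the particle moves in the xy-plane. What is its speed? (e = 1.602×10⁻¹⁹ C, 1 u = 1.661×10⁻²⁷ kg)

v ≈ 7.5×10⁵ m/s

From |q|vB = mv²/r, v = |q|Br/m.
v = (3.204×10⁻¹⁹)(8.6×10⁻³)(1.8)/6.644×10⁻²⁷ ≈ 7.5×10⁵ m/s.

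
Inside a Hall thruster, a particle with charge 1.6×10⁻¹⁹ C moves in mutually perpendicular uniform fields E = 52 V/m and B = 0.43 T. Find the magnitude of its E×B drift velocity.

v_d ≈ 120 m/s

The steady drift has the magnetic force balancing the electric force, so v_d = E/B.
v_d = 52/0.43 = 120 m/s.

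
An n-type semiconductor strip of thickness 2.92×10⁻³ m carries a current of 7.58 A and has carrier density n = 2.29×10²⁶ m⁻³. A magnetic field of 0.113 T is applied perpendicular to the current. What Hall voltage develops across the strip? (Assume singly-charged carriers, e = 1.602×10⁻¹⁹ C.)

V_H ≈ 8.00×10⁻⁶ V

V_H = IB/(n e t).
V_H = (7.58)(0.113)/((2.29×10²⁶)(1.602×10⁻¹⁹)(2.92×10⁻³)) ≈ 8.00×10⁻⁶ V.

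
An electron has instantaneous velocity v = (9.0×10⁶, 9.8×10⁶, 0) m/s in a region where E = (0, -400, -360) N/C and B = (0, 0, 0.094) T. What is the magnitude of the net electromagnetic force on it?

|F| ≈ 2.00×10⁻¹³ N

v×B = (9.21×10⁵, -8.46×10⁵, 0) N/C.
E + v×B = (9.21×10⁵, -8.46×10⁵, -360) N/C.
F = q(E + v×B) = (−1.602×10⁻¹⁹ C)·(9.21×10⁵, -8.46×10⁵, -360) = (-1.48×10⁻¹³, 1.36×10⁻¹³, 5.77×10⁻¹⁷) N.
|F| = 2.00×10⁻¹³ N.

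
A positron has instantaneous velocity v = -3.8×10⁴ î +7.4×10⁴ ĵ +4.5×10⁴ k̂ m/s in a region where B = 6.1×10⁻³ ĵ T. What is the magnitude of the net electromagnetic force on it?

|F| ≈ 5.76×10⁻¹⁷ N

v×B = (-274, 0, -232) N/C.
F = q v×B = (1.602×10⁻¹⁹ C)·(-274, 0, -232) = (-4.40×10⁻¹⁷, 0, -3.71×10⁻¹⁷) N.
|F| = 5.76×10⁻¹⁷ N.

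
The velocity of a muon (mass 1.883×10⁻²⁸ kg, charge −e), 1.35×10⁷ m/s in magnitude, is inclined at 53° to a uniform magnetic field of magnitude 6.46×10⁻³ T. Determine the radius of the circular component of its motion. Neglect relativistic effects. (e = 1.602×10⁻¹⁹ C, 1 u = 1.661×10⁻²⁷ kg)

r ≈ 1.96 m

v⊥ = v sinθ = 1.35×10⁷·sin53° ≈ 1.078×10⁷ m/s.
r = m v⊥/(|q|B) = (1.883×10⁻²⁸)(1.078×10⁷)/((1.602×10⁻¹⁹)(6.46×10⁻³)) ≈ 1.96 m.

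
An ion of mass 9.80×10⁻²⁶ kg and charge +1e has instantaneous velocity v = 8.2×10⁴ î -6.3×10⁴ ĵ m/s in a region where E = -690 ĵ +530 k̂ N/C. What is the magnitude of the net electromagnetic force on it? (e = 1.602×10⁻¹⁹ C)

|F| ≈ 1.39×10⁻¹⁶ N

Only an electric field acts, so F = qE = (1.602×10⁻¹⁹ C)·(0, -690, 530) = (0, -1.11×10⁻¹⁶, 8.49×10⁻¹⁷) N.
|F| = 1.39×10⁻¹⁶ N.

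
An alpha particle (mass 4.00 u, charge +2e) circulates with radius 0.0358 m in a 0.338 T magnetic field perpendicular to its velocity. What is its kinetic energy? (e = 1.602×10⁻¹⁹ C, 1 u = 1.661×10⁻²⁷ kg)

v = |q|Br/m, then KE = ½mv² = (qBr)²/(2m).
v = (3.204×10⁻¹⁹)(0.338)(0.0358)/6.644×10⁻²⁷ ≈ 5.835×10⁵ m/s.
KE = ½(6.644×10⁻²⁷)(5.835×10⁵)² ≈ 1.13×10⁻¹⁵ J.

KE ≈ 1.13×10⁻¹⁵ J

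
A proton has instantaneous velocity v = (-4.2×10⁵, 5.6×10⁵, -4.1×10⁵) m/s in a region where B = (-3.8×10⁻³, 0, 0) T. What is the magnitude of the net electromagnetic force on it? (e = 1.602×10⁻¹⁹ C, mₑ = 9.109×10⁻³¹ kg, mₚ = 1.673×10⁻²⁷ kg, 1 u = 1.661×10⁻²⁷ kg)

v×B = (0, 1560, 2130) N/C.
F = q v×B = (1.602×10⁻¹⁹ C)·(0, 1560, 2130) = (0, 2.50×10⁻¹⁶, 3.41×10⁻¹⁶) N.
|F| = 4.23×10⁻¹⁶ N.

|F| ≈ 4.23×10⁻¹⁶ N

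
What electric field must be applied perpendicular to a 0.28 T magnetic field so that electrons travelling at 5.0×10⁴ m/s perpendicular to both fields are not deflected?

E = 1.4×10⁴ V/m

For straight-line motion qE = qvB, so E = vB.
E = 5.0×10⁴ × 0.28 = 1.4×10⁴ V/m.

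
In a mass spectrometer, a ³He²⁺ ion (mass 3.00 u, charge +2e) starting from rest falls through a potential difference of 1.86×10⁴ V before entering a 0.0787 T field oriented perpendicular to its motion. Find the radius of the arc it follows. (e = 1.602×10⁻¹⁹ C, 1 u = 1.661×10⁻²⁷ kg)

Acceleration: |q|V = ½mv² ⇒ v = √(2|q|V/m) = √(2·3.204×10⁻¹⁹·1.86×10⁴/4.983×10⁻²⁷) ≈ 1.547×10⁶ m/s.
In the field: r = mv/(|q|B) = (4.983×10⁻²⁷)(1.547×10⁶)/((3.204×10⁻¹⁹)(0.0787)) ≈ 0.306 m.

r ≈ 0.306 m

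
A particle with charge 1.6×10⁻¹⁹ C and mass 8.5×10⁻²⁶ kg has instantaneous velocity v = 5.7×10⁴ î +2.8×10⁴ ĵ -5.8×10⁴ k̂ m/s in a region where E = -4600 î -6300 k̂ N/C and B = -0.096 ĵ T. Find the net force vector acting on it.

v×B = (-5570, 0, -5470) N/C.
E + v×B = (-1.02×10⁴, 0, -1.18×10⁴) N/C.
F = q(E + v×B) = (1.6×10⁻¹⁹ C)·(-1.02×10⁴, 0, -1.18×10⁴) = (-1.63×10⁻¹⁵, 0, -1.88×10⁻¹⁵) N.

F ≈ (-1.63×10⁻¹⁵, 0, -1.88×10⁻¹⁵) N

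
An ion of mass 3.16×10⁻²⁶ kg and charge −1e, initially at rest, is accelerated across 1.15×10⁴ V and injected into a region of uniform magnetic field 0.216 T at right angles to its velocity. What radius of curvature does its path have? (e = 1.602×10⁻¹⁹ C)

Acceleration: |q|V = ½mv² ⇒ v = √(2|q|V/m) = √(2·1.602×10⁻¹⁹·1.15×10⁴/3.16×10⁻²⁶) ≈ 3.415×10⁵ m/s.
In the field: r = mv/(|q|B) = (3.16×10⁻²⁶)(3.415×10⁵)/((1.602×10⁻¹⁹)(0.216)) ≈ 0.312 m.

r ≈ 0.312 m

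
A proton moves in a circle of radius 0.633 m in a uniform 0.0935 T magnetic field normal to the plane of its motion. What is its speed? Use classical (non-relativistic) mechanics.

From |q|vB = mv²/r, v = |q|Br/m.
v = (1.602×10⁻¹⁹)(0.0935)(0.633)/1.673×10⁻²⁷ ≈ 5.67×10⁶ m/s.

v ≈ 5.67×10⁶ m/s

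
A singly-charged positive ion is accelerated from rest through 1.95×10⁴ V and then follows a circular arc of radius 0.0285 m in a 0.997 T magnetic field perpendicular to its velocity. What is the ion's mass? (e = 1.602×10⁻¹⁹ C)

Combine |q|V = ½mv² and r = mv/(|q|B): eliminate v to get m = qB²r²/(2V).
m = (1.602×10⁻¹⁹)(0.997)²(0.0285)²/(2·1.95×10⁴) ≈ 3.32×10⁻²⁷ kg.

m ≈ 3.32×10⁻²⁷ kg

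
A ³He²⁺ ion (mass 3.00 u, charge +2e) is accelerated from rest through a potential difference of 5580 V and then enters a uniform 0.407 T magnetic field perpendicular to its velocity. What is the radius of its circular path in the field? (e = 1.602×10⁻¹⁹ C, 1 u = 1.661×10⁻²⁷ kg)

r ≈ 0.0324 m

Acceleration: |q|V = ½mv² ⇒ v = √(2|q|V/m) = √(2·3.204×10⁻¹⁹·5580/4.983×10⁻²⁷) ≈ 8.471×10⁵ m/s.
In the field: r = mv/(|q|B) = (4.983×10⁻²⁷)(8.471×10⁵)/((3.204×10⁻¹⁹)(0.407)) ≈ 0.0324 m.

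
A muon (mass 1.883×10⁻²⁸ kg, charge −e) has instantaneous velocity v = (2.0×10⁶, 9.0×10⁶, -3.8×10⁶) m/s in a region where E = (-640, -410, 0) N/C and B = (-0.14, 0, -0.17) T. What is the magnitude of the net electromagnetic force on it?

v×B = (-1.53×10⁶, 8.72×10⁵, 1.26×10⁶) N/C.
E + v×B = (-1.53×10⁶, 8.72×10⁵, 1.26×10⁶) N/C.
F = q(E + v×B) = (−1.602×10⁻¹⁹ C)·(-1.53×10⁶, 8.72×10⁵, 1.26×10⁶) = (2.45×10⁻¹³, -1.40×10⁻¹³, -2.02×10⁻¹³) N.
|F| = 3.47×10⁻¹³ N.

|F| ≈ 3.47×10⁻¹³ N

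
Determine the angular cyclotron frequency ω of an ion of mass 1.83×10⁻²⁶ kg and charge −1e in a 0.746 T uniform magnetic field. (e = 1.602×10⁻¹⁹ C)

ω = |q|B/m.
ω = (1.602×10⁻¹⁹)(0.746)/1.83×10⁻²⁶ ≈ 6.53×10⁶ rad/s.

ω ≈ 6.53×10⁶ rad/s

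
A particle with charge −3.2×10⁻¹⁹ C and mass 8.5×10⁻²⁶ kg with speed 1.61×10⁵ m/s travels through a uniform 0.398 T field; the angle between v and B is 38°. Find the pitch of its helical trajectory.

p ≈ 0.532 m

v∥ = v cosθ = 1.61×10⁵·cos38° ≈ 1.269×10⁵ m/s.
T = 2πm/(|q|B) = 2π(8.5×10⁻²⁶)/((3.2×10⁻¹⁹)(0.398)) ≈ 4.193×10⁻⁶ s.
pitch = v∥ T = (1.269×10⁵)(4.193×10⁻⁶) ≈ 0.532 m.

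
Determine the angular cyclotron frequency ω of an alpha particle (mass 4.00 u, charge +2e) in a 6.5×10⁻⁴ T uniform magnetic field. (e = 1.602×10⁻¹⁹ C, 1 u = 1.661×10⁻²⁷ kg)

ω = |q|B/m.
ω = (3.204×10⁻¹⁹)(6.5×10⁻⁴)/6.644×10⁻²⁷ ≈ 3.1×10⁴ rad/s.

ω ≈ 3.1×10⁴ rad/s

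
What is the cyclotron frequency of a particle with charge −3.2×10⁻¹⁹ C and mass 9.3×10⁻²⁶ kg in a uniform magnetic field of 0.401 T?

f ≈ 2.20×10⁵ Hz

f = |q|B/(2πm).
f = (3.2×10⁻¹⁹)(0.401)/(2π·9.3×10⁻²⁶) ≈ 2.20×10⁵ Hz.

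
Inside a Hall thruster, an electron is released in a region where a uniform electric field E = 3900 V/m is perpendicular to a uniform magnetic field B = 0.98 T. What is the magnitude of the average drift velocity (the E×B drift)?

v_d ≈ 4000 m/s

The steady drift has the magnetic force balancing the electric force, so v_d = E/B.
v_d = 3900/0.98 = 4000 m/s.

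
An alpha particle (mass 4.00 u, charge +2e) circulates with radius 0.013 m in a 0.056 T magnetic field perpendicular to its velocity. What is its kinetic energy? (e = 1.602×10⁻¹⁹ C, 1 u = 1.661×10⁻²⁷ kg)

v = |q|Br/m, then KE = ½mv² = (qBr)²/(2m).
v = (3.204×10⁻¹⁹)(0.056)(0.013)/6.644×10⁻²⁷ ≈ 3.511×10⁴ m/s.
KE = ½(6.644×10⁻²⁷)(3.511×10⁴)² ≈ 4.1×10⁻¹⁸ J = 26 eV.

KE ≈ 26 eV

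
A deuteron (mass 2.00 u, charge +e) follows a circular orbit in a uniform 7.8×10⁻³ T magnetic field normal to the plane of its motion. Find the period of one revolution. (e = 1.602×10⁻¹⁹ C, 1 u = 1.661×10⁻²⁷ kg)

T ≈ 1.7×10⁻⁵ s

The cyclotron period depends only on m, q, B: T = 2πm/(|q|B).
T = 2π(3.322×10⁻²⁷)/((1.602×10⁻¹⁹)(7.8×10⁻³)) ≈ 1.7×10⁻⁵ s.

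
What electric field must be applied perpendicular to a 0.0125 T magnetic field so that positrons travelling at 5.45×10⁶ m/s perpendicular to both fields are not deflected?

E = 6.81×10⁴ V/m

For straight-line motion qE = qvB, so E = vB.
E = 5.45×10⁶ × 0.0125 = 6.81×10⁴ V/m.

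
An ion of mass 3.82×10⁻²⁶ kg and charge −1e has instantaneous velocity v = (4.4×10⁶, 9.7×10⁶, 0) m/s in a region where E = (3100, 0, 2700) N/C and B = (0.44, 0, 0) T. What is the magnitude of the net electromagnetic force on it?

v×B = (0, 0, -4.27×10⁶) N/C.
E + v×B = (3100, 0, -4.27×10⁶) N/C.
F = q(E + v×B) = (−1.602×10⁻¹⁹ C)·(3100, 0, -4.27×10⁶) = (-4.97×10⁻¹⁶, 0, 6.83×10⁻¹³) N.
|F| = 6.83×10⁻¹³ N.

|F| ≈ 6.83×10⁻¹³ N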